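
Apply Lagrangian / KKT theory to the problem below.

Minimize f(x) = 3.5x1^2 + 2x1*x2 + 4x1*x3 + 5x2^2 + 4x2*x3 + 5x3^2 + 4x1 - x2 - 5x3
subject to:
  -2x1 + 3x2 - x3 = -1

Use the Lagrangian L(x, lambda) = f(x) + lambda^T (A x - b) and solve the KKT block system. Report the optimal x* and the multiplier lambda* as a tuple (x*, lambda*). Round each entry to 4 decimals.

Form the Lagrangian:
  L(x, lambda) = (1/2) x^T Q x + c^T x + lambda^T (A x - b)
Stationarity (grad_x L = 0): Q x + c + A^T lambda = 0.
Primal feasibility: A x = b.

This gives the KKT block system:
  [ Q   A^T ] [ x     ]   [-c ]
  [ A    0  ] [ lambda ] = [ b ]

Solving the linear system:
  x*      = (-0.7802, -0.4849, 1.1056)
  lambda* = (0.9957)
  f(x*)   = -3.5841

x* = (-0.7802, -0.4849, 1.1056), lambda* = (0.9957)


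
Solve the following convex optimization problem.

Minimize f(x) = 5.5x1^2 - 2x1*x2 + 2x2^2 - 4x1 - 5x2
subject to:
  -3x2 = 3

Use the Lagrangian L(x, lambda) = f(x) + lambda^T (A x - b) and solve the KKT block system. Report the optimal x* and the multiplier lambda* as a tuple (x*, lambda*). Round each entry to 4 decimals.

Form the Lagrangian:
  L(x, lambda) = (1/2) x^T Q x + c^T x + lambda^T (A x - b)
Stationarity (grad_x L = 0): Q x + c + A^T lambda = 0.
Primal feasibility: A x = b.

This gives the KKT block system:
  [ Q   A^T ] [ x     ]   [-c ]
  [ A    0  ] [ lambda ] = [ b ]

Solving the linear system:
  x*      = (0.1818, -1)
  lambda* = (-3.1212)
  f(x*)   = 6.8182

x* = (0.1818, -1), lambda* = (-3.1212)


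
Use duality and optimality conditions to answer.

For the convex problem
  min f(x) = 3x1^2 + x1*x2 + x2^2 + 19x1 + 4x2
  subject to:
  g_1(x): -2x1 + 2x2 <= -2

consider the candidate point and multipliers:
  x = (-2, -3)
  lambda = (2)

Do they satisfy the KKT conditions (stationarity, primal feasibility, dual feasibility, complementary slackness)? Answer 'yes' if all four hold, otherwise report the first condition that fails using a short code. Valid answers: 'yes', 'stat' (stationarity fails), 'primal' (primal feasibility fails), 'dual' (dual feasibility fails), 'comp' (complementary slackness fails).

Gradient of f: grad f(x) = Q x + c = (4, -4)
Constraint values g_i(x) = a_i^T x - b_i:
  g_1((-2, -3)) = 0
Stationarity residual: grad f(x) + sum_i lambda_i a_i = (0, 0)
  -> stationarity OK
Primal feasibility (all g_i <= 0): OK
Dual feasibility (all lambda_i >= 0): OK
Complementary slackness (lambda_i * g_i(x) = 0 for all i): OK

Verdict: yes, KKT holds.

yes


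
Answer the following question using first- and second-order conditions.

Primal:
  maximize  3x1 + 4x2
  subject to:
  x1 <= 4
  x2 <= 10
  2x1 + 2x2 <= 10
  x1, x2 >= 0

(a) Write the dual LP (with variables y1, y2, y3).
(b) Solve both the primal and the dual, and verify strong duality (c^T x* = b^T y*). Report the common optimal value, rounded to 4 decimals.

The standard primal-dual pair for 'max c^T x s.t. A x <= b, x >= 0' is:
  Dual:  min b^T y  s.t.  A^T y >= c,  y >= 0.

So the dual LP is:
  minimize  4y1 + 10y2 + 10y3
  subject to:
    y1 + 2y3 >= 3
    y2 + 2y3 >= 4
    y1, y2, y3 >= 0

Solving the primal: x* = (0, 5).
  primal value c^T x* = 20.
Solving the dual: y* = (0, 0, 2).
  dual value b^T y* = 20.
Strong duality: c^T x* = b^T y*. Confirmed.

20


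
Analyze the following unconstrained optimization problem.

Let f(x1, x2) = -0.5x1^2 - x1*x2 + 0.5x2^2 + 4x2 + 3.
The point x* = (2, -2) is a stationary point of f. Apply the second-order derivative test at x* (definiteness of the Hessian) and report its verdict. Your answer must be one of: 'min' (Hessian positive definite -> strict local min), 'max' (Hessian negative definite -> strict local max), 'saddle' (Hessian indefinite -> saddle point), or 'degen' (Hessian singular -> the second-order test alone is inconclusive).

Compute the Hessian H = grad^2 f:
  H = [[-1, -1], [-1, 1]]
Verify stationarity: grad f(x*) = H x* + g = (0, 0).
Eigenvalues of H: -1.4142, 1.4142.
Eigenvalues have mixed signs, so H is indefinite -> x* is a saddle point.

saddle


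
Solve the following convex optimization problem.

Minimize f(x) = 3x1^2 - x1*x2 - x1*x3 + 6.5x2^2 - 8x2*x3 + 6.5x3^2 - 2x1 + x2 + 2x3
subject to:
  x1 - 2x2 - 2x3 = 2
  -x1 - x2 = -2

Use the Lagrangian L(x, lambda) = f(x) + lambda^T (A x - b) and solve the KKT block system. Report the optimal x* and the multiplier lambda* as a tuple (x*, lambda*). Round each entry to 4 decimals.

Form the Lagrangian:
  L(x, lambda) = (1/2) x^T Q x + c^T x + lambda^T (A x - b)
Stationarity (grad_x L = 0): Q x + c + A^T lambda = 0.
Primal feasibility: A x = b.

This gives the KKT block system:
  [ Q   A^T ] [ x     ]   [-c ]
  [ A    0  ] [ lambda ] = [ b ]

Solving the linear system:
  x*      = (1.8456, 0.1544, -0.2316)
  lambda* = (-2.0456, 7.1053)
  f(x*)   = 7.1509

x* = (1.8456, 0.1544, -0.2316), lambda* = (-2.0456, 7.1053)


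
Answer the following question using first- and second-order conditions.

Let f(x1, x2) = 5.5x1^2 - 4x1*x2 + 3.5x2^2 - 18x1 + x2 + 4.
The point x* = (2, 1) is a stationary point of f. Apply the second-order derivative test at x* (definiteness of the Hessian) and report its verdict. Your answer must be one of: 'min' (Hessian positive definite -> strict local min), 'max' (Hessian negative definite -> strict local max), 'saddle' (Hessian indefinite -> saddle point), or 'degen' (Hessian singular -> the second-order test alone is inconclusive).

Compute the Hessian H = grad^2 f:
  H = [[11, -4], [-4, 7]]
Verify stationarity: grad f(x*) = H x* + g = (0, 0).
Eigenvalues of H: 4.5279, 13.4721.
Both eigenvalues > 0, so H is positive definite -> x* is a strict local min.

min


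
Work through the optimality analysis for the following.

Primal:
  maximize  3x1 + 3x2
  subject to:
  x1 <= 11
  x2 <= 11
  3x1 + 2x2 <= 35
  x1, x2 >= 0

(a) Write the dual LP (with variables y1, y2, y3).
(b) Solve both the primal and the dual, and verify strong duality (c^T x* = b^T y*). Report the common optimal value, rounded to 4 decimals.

The standard primal-dual pair for 'max c^T x s.t. A x <= b, x >= 0' is:
  Dual:  min b^T y  s.t.  A^T y >= c,  y >= 0.

So the dual LP is:
  minimize  11y1 + 11y2 + 35y3
  subject to:
    y1 + 3y3 >= 3
    y2 + 2y3 >= 3
    y1, y2, y3 >= 0

Solving the primal: x* = (4.3333, 11).
  primal value c^T x* = 46.
Solving the dual: y* = (0, 1, 1).
  dual value b^T y* = 46.
Strong duality: c^T x* = b^T y*. Confirmed.

46


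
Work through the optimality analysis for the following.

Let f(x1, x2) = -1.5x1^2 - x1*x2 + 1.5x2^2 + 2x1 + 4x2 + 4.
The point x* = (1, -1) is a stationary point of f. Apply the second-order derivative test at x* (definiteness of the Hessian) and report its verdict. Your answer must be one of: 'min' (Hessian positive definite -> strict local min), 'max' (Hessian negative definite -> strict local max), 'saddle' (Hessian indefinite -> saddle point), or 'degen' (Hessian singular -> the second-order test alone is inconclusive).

Compute the Hessian H = grad^2 f:
  H = [[-3, -1], [-1, 3]]
Verify stationarity: grad f(x*) = H x* + g = (0, 0).
Eigenvalues of H: -3.1623, 3.1623.
Eigenvalues have mixed signs, so H is indefinite -> x* is a saddle point.

saddle


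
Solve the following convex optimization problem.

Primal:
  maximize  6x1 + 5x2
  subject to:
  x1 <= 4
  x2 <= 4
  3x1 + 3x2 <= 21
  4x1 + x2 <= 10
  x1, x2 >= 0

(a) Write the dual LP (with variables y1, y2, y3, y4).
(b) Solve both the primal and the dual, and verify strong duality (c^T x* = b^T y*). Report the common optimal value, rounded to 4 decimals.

The standard primal-dual pair for 'max c^T x s.t. A x <= b, x >= 0' is:
  Dual:  min b^T y  s.t.  A^T y >= c,  y >= 0.

So the dual LP is:
  minimize  4y1 + 4y2 + 21y3 + 10y4
  subject to:
    y1 + 3y3 + 4y4 >= 6
    y2 + 3y3 + y4 >= 5
    y1, y2, y3, y4 >= 0

Solving the primal: x* = (1.5, 4).
  primal value c^T x* = 29.
Solving the dual: y* = (0, 3.5, 0, 1.5).
  dual value b^T y* = 29.
Strong duality: c^T x* = b^T y*. Confirmed.

29


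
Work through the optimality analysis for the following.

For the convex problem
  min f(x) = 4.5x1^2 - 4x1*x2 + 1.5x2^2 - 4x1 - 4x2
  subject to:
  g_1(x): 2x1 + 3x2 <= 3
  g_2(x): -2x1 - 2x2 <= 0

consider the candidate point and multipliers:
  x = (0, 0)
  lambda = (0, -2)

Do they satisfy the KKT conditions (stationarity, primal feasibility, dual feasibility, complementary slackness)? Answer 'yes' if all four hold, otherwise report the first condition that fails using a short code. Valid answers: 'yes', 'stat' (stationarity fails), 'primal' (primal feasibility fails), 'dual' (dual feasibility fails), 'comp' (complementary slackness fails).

Gradient of f: grad f(x) = Q x + c = (-4, -4)
Constraint values g_i(x) = a_i^T x - b_i:
  g_1((0, 0)) = -3
  g_2((0, 0)) = 0
Stationarity residual: grad f(x) + sum_i lambda_i a_i = (0, 0)
  -> stationarity OK
Primal feasibility (all g_i <= 0): OK
Dual feasibility (all lambda_i >= 0): FAILS
Complementary slackness (lambda_i * g_i(x) = 0 for all i): OK

Verdict: the first failing condition is dual_feasibility -> dual.

dual


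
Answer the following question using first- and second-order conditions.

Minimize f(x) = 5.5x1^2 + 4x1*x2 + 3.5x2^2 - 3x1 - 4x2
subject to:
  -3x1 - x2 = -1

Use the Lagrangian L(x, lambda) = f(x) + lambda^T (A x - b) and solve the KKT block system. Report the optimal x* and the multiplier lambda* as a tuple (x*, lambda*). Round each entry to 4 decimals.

Form the Lagrangian:
  L(x, lambda) = (1/2) x^T Q x + c^T x + lambda^T (A x - b)
Stationarity (grad_x L = 0): Q x + c + A^T lambda = 0.
Primal feasibility: A x = b.

This gives the KKT block system:
  [ Q   A^T ] [ x     ]   [-c ]
  [ A    0  ] [ lambda ] = [ b ]

Solving the linear system:
  x*      = (0.16, 0.52)
  lambda* = (0.28)
  f(x*)   = -1.14

x* = (0.16, 0.52), lambda* = (0.28)


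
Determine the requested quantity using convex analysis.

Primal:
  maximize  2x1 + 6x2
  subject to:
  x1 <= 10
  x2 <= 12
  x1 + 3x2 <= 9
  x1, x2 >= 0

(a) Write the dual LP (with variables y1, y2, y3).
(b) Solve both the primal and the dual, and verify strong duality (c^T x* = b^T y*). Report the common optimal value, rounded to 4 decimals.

The standard primal-dual pair for 'max c^T x s.t. A x <= b, x >= 0' is:
  Dual:  min b^T y  s.t.  A^T y >= c,  y >= 0.

So the dual LP is:
  minimize  10y1 + 12y2 + 9y3
  subject to:
    y1 + y3 >= 2
    y2 + 3y3 >= 6
    y1, y2, y3 >= 0

Solving the primal: x* = (9, 0).
  primal value c^T x* = 18.
Solving the dual: y* = (0, 0, 2).
  dual value b^T y* = 18.
Strong duality: c^T x* = b^T y*. Confirmed.

18


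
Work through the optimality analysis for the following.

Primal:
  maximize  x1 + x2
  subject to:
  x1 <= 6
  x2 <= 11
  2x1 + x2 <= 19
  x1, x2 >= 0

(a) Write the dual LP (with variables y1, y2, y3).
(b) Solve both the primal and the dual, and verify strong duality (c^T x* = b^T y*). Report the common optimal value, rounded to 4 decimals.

The standard primal-dual pair for 'max c^T x s.t. A x <= b, x >= 0' is:
  Dual:  min b^T y  s.t.  A^T y >= c,  y >= 0.

So the dual LP is:
  minimize  6y1 + 11y2 + 19y3
  subject to:
    y1 + 2y3 >= 1
    y2 + y3 >= 1
    y1, y2, y3 >= 0

Solving the primal: x* = (4, 11).
  primal value c^T x* = 15.
Solving the dual: y* = (0, 0.5, 0.5).
  dual value b^T y* = 15.
Strong duality: c^T x* = b^T y*. Confirmed.

15


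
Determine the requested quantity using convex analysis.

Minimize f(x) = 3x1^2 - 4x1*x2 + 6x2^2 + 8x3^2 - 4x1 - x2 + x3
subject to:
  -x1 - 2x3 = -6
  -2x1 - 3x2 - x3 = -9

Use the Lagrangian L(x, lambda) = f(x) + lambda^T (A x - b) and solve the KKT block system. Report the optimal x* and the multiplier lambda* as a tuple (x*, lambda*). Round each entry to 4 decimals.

Form the Lagrangian:
  L(x, lambda) = (1/2) x^T Q x + c^T x + lambda^T (A x - b)
Stationarity (grad_x L = 0): Q x + c + A^T lambda = 0.
Primal feasibility: A x = b.

This gives the KKT block system:
  [ Q   A^T ] [ x     ]   [-c ]
  [ A    0  ] [ lambda ] = [ b ]

Solving the linear system:
  x*      = (2.8235, 0.5882, 1.5882)
  lambda* = (14.0784, -1.7451)
  f(x*)   = 29.2353

x* = (2.8235, 0.5882, 1.5882), lambda* = (14.0784, -1.7451)


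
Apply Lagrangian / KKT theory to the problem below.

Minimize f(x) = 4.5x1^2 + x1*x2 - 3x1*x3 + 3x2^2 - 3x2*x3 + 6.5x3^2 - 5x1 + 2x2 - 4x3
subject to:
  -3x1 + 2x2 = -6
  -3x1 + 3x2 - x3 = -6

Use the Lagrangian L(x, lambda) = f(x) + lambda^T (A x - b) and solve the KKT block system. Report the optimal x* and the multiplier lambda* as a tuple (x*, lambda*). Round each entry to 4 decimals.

Form the Lagrangian:
  L(x, lambda) = (1/2) x^T Q x + c^T x + lambda^T (A x - b)
Stationarity (grad_x L = 0): Q x + c + A^T lambda = 0.
Primal feasibility: A x = b.

This gives the KKT block system:
  [ Q   A^T ] [ x     ]   [-c ]
  [ A    0  ] [ lambda ] = [ b ]

Solving the linear system:
  x*      = (1.876, -0.186, -0.186)
  lambda* = (15.5736, -11.4884)
  f(x*)   = 7.7519

x* = (1.876, -0.186, -0.186), lambda* = (15.5736, -11.4884)


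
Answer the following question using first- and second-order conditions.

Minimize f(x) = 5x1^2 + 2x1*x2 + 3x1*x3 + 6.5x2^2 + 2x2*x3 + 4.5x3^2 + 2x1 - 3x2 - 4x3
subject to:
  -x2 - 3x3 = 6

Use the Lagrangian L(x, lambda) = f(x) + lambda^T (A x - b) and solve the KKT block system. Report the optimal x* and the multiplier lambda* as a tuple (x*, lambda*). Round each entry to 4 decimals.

Form the Lagrangian:
  L(x, lambda) = (1/2) x^T Q x + c^T x + lambda^T (A x - b)
Stationarity (grad_x L = 0): Q x + c + A^T lambda = 0.
Primal feasibility: A x = b.

This gives the KKT block system:
  [ Q   A^T ] [ x     ]   [-c ]
  [ A    0  ] [ lambda ] = [ b ]

Solving the linear system:
  x*      = (0.4058, -0.0584, -1.9805)
  lambda* = (-6.908)
  f(x*)   = 25.1786

x* = (0.4058, -0.0584, -1.9805), lambda* = (-6.908)


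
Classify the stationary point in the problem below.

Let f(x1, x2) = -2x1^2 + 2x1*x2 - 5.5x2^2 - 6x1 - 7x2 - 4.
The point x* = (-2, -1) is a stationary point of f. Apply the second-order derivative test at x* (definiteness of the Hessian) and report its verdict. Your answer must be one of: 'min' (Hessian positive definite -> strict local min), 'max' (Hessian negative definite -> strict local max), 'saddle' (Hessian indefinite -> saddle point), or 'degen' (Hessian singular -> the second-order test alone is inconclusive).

Compute the Hessian H = grad^2 f:
  H = [[-4, 2], [2, -11]]
Verify stationarity: grad f(x*) = H x* + g = (0, 0).
Eigenvalues of H: -11.5311, -3.4689.
Both eigenvalues < 0, so H is negative definite -> x* is a strict local max.

max


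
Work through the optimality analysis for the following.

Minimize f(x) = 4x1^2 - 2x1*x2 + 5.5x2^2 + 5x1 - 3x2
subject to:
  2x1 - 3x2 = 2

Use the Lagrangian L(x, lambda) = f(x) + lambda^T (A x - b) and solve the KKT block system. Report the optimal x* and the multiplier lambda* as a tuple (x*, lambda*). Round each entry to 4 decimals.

Form the Lagrangian:
  L(x, lambda) = (1/2) x^T Q x + c^T x + lambda^T (A x - b)
Stationarity (grad_x L = 0): Q x + c + A^T lambda = 0.
Primal feasibility: A x = b.

This gives the KKT block system:
  [ Q   A^T ] [ x     ]   [-c ]
  [ A    0  ] [ lambda ] = [ b ]

Solving the linear system:
  x*      = (0.0543, -0.6304)
  lambda* = (-3.3478)
  f(x*)   = 4.4293

x* = (0.0543, -0.6304), lambda* = (-3.3478)


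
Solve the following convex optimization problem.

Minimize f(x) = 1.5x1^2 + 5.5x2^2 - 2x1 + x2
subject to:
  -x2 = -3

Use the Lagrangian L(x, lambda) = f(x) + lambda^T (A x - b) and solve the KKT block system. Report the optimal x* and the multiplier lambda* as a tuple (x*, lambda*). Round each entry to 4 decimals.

Form the Lagrangian:
  L(x, lambda) = (1/2) x^T Q x + c^T x + lambda^T (A x - b)
Stationarity (grad_x L = 0): Q x + c + A^T lambda = 0.
Primal feasibility: A x = b.

This gives the KKT block system:
  [ Q   A^T ] [ x     ]   [-c ]
  [ A    0  ] [ lambda ] = [ b ]

Solving the linear system:
  x*      = (0.6667, 3)
  lambda* = (34)
  f(x*)   = 51.8333

x* = (0.6667, 3), lambda* = (34)


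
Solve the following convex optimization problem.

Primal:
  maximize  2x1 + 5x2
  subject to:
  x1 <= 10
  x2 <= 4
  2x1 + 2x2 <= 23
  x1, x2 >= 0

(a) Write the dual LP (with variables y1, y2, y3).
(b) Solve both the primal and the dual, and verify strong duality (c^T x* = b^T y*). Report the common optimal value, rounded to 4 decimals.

The standard primal-dual pair for 'max c^T x s.t. A x <= b, x >= 0' is:
  Dual:  min b^T y  s.t.  A^T y >= c,  y >= 0.

So the dual LP is:
  minimize  10y1 + 4y2 + 23y3
  subject to:
    y1 + 2y3 >= 2
    y2 + 2y3 >= 5
    y1, y2, y3 >= 0

Solving the primal: x* = (7.5, 4).
  primal value c^T x* = 35.
Solving the dual: y* = (0, 3, 1).
  dual value b^T y* = 35.
Strong duality: c^T x* = b^T y*. Confirmed.

35


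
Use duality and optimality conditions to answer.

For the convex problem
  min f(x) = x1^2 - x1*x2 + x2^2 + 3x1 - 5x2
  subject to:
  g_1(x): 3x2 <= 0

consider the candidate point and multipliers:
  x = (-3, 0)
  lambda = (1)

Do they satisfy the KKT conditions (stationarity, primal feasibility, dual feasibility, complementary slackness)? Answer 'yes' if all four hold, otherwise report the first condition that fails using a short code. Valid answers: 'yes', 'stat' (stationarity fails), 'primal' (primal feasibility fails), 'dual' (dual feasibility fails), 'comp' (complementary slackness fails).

Gradient of f: grad f(x) = Q x + c = (-3, -2)
Constraint values g_i(x) = a_i^T x - b_i:
  g_1((-3, 0)) = 0
Stationarity residual: grad f(x) + sum_i lambda_i a_i = (-3, 1)
  -> stationarity FAILS
Primal feasibility (all g_i <= 0): OK
Dual feasibility (all lambda_i >= 0): OK
Complementary slackness (lambda_i * g_i(x) = 0 for all i): OK

Verdict: the first failing condition is stationarity -> stat.

stat


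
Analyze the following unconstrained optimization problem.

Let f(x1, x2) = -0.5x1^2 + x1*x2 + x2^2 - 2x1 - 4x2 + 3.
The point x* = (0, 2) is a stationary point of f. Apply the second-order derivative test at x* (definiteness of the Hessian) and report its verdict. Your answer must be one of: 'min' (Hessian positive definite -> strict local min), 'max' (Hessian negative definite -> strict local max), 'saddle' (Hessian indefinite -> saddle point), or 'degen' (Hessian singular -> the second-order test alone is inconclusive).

Compute the Hessian H = grad^2 f:
  H = [[-1, 1], [1, 2]]
Verify stationarity: grad f(x*) = H x* + g = (0, 0).
Eigenvalues of H: -1.3028, 2.3028.
Eigenvalues have mixed signs, so H is indefinite -> x* is a saddle point.

saddle


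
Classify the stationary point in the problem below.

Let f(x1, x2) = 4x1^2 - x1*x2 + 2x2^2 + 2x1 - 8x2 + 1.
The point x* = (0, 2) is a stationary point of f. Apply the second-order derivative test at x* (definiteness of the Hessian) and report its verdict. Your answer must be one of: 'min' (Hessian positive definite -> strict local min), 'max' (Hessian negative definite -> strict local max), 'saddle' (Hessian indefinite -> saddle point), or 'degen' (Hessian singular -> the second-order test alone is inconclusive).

Compute the Hessian H = grad^2 f:
  H = [[8, -1], [-1, 4]]
Verify stationarity: grad f(x*) = H x* + g = (0, 0).
Eigenvalues of H: 3.7639, 8.2361.
Both eigenvalues > 0, so H is positive definite -> x* is a strict local min.

min


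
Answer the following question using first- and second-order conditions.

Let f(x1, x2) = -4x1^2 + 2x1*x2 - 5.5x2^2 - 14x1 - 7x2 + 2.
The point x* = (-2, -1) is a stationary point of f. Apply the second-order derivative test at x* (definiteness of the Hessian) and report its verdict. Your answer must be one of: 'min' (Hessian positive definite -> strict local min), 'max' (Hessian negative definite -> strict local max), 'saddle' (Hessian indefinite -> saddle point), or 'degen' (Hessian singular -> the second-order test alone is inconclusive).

Compute the Hessian H = grad^2 f:
  H = [[-8, 2], [2, -11]]
Verify stationarity: grad f(x*) = H x* + g = (0, 0).
Eigenvalues of H: -12, -7.
Both eigenvalues < 0, so H is negative definite -> x* is a strict local max.

max


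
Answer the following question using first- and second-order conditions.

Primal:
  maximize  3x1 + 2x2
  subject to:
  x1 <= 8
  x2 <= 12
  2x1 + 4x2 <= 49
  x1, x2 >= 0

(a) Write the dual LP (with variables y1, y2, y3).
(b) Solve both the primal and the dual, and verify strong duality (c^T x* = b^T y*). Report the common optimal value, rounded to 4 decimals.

The standard primal-dual pair for 'max c^T x s.t. A x <= b, x >= 0' is:
  Dual:  min b^T y  s.t.  A^T y >= c,  y >= 0.

So the dual LP is:
  minimize  8y1 + 12y2 + 49y3
  subject to:
    y1 + 2y3 >= 3
    y2 + 4y3 >= 2
    y1, y2, y3 >= 0

Solving the primal: x* = (8, 8.25).
  primal value c^T x* = 40.5.
Solving the dual: y* = (2, 0, 0.5).
  dual value b^T y* = 40.5.
Strong duality: c^T x* = b^T y*. Confirmed.

40.5


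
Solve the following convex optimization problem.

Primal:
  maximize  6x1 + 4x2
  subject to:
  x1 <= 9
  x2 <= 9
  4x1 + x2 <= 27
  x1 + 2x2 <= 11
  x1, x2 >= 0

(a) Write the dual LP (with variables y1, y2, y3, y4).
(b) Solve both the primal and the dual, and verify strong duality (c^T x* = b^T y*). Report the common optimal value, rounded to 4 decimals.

The standard primal-dual pair for 'max c^T x s.t. A x <= b, x >= 0' is:
  Dual:  min b^T y  s.t.  A^T y >= c,  y >= 0.

So the dual LP is:
  minimize  9y1 + 9y2 + 27y3 + 11y4
  subject to:
    y1 + 4y3 + y4 >= 6
    y2 + y3 + 2y4 >= 4
    y1, y2, y3, y4 >= 0

Solving the primal: x* = (6.1429, 2.4286).
  primal value c^T x* = 46.5714.
Solving the dual: y* = (0, 0, 1.1429, 1.4286).
  dual value b^T y* = 46.5714.
Strong duality: c^T x* = b^T y*. Confirmed.

46.5714


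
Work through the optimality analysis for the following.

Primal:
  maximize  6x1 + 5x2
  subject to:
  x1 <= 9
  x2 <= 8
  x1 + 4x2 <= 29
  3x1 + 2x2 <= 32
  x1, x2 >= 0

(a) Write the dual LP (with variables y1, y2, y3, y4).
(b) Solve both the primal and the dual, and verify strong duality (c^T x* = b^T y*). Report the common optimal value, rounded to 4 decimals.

The standard primal-dual pair for 'max c^T x s.t. A x <= b, x >= 0' is:
  Dual:  min b^T y  s.t.  A^T y >= c,  y >= 0.

So the dual LP is:
  minimize  9y1 + 8y2 + 29y3 + 32y4
  subject to:
    y1 + y3 + 3y4 >= 6
    y2 + 4y3 + 2y4 >= 5
    y1, y2, y3, y4 >= 0

Solving the primal: x* = (7, 5.5).
  primal value c^T x* = 69.5.
Solving the dual: y* = (0, 0, 0.3, 1.9).
  dual value b^T y* = 69.5.
Strong duality: c^T x* = b^T y*. Confirmed.

69.5


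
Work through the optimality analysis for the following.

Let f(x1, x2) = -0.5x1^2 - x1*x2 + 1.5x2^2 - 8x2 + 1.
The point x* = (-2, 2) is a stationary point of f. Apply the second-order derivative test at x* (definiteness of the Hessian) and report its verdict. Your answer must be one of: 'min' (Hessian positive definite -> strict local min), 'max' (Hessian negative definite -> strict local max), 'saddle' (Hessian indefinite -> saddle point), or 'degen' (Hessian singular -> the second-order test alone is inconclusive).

Compute the Hessian H = grad^2 f:
  H = [[-1, -1], [-1, 3]]
Verify stationarity: grad f(x*) = H x* + g = (0, 0).
Eigenvalues of H: -1.2361, 3.2361.
Eigenvalues have mixed signs, so H is indefinite -> x* is a saddle point.

saddle


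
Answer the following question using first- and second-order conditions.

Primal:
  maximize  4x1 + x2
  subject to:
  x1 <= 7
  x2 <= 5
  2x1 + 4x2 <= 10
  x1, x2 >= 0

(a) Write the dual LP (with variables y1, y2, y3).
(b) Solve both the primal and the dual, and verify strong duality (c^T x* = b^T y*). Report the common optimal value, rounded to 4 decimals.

The standard primal-dual pair for 'max c^T x s.t. A x <= b, x >= 0' is:
  Dual:  min b^T y  s.t.  A^T y >= c,  y >= 0.

So the dual LP is:
  minimize  7y1 + 5y2 + 10y3
  subject to:
    y1 + 2y3 >= 4
    y2 + 4y3 >= 1
    y1, y2, y3 >= 0

Solving the primal: x* = (5, 0).
  primal value c^T x* = 20.
Solving the dual: y* = (0, 0, 2).
  dual value b^T y* = 20.
Strong duality: c^T x* = b^T y*. Confirmed.

20


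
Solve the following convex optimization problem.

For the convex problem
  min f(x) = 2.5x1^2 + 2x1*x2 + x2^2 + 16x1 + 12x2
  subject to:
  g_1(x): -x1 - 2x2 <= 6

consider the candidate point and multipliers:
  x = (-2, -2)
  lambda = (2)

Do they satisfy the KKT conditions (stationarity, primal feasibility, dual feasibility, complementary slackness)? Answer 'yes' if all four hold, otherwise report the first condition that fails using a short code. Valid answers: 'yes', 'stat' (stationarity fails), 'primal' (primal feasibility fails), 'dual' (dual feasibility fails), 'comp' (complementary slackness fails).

Gradient of f: grad f(x) = Q x + c = (2, 4)
Constraint values g_i(x) = a_i^T x - b_i:
  g_1((-2, -2)) = 0
Stationarity residual: grad f(x) + sum_i lambda_i a_i = (0, 0)
  -> stationarity OK
Primal feasibility (all g_i <= 0): OK
Dual feasibility (all lambda_i >= 0): OK
Complementary slackness (lambda_i * g_i(x) = 0 for all i): OK

Verdict: yes, KKT holds.

yes


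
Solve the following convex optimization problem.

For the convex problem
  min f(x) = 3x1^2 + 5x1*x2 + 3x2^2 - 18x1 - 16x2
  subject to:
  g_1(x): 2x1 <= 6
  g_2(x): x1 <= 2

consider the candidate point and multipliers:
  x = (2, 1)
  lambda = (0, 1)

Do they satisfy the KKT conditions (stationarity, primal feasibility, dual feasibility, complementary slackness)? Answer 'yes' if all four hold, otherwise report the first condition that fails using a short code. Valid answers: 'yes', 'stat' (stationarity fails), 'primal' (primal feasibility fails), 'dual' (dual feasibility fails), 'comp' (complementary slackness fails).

Gradient of f: grad f(x) = Q x + c = (-1, 0)
Constraint values g_i(x) = a_i^T x - b_i:
  g_1((2, 1)) = -2
  g_2((2, 1)) = 0
Stationarity residual: grad f(x) + sum_i lambda_i a_i = (0, 0)
  -> stationarity OK
Primal feasibility (all g_i <= 0): OK
Dual feasibility (all lambda_i >= 0): OK
Complementary slackness (lambda_i * g_i(x) = 0 for all i): OK

Verdict: yes, KKT holds.

yes


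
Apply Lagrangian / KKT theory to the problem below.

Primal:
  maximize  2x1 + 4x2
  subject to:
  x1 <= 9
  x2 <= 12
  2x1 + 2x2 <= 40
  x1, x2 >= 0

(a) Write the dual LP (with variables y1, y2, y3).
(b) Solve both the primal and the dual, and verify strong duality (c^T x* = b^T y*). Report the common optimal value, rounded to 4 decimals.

The standard primal-dual pair for 'max c^T x s.t. A x <= b, x >= 0' is:
  Dual:  min b^T y  s.t.  A^T y >= c,  y >= 0.

So the dual LP is:
  minimize  9y1 + 12y2 + 40y3
  subject to:
    y1 + 2y3 >= 2
    y2 + 2y3 >= 4
    y1, y2, y3 >= 0

Solving the primal: x* = (8, 12).
  primal value c^T x* = 64.
Solving the dual: y* = (0, 2, 1).
  dual value b^T y* = 64.
Strong duality: c^T x* = b^T y*. Confirmed.

64


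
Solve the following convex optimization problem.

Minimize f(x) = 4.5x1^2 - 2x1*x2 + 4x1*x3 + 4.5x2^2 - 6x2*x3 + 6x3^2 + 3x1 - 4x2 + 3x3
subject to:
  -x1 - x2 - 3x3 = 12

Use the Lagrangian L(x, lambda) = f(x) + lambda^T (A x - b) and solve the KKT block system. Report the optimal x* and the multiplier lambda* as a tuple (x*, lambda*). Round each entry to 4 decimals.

Form the Lagrangian:
  L(x, lambda) = (1/2) x^T Q x + c^T x + lambda^T (A x - b)
Stationarity (grad_x L = 0): Q x + c + A^T lambda = 0.
Primal feasibility: A x = b.

This gives the KKT block system:
  [ Q   A^T ] [ x     ]   [-c ]
  [ A    0  ] [ lambda ] = [ b ]

Solving the linear system:
  x*      = (-0.2609, -2.4419, -3.0991)
  lambda* = (-6.8605)
  f(x*)   = 41.0066

x* = (-0.2609, -2.4419, -3.0991), lambda* = (-6.8605)


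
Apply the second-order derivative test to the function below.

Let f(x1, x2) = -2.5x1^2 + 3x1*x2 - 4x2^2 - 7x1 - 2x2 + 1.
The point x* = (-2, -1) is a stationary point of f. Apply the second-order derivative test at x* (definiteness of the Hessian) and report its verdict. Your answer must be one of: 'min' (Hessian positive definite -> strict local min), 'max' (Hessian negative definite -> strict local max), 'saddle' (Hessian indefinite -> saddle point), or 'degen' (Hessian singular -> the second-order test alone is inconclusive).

Compute the Hessian H = grad^2 f:
  H = [[-5, 3], [3, -8]]
Verify stationarity: grad f(x*) = H x* + g = (0, 0).
Eigenvalues of H: -9.8541, -3.1459.
Both eigenvalues < 0, so H is negative definite -> x* is a strict local max.

max


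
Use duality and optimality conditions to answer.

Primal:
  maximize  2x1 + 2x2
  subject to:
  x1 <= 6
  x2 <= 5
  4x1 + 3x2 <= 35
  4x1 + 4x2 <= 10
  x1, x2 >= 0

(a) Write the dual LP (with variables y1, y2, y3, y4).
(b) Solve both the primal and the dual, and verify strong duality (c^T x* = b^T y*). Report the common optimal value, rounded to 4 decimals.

The standard primal-dual pair for 'max c^T x s.t. A x <= b, x >= 0' is:
  Dual:  min b^T y  s.t.  A^T y >= c,  y >= 0.

So the dual LP is:
  minimize  6y1 + 5y2 + 35y3 + 10y4
  subject to:
    y1 + 4y3 + 4y4 >= 2
    y2 + 3y3 + 4y4 >= 2
    y1, y2, y3, y4 >= 0

Solving the primal: x* = (2.5, 0).
  primal value c^T x* = 5.
Solving the dual: y* = (0, 0, 0, 0.5).
  dual value b^T y* = 5.
Strong duality: c^T x* = b^T y*. Confirmed.

5


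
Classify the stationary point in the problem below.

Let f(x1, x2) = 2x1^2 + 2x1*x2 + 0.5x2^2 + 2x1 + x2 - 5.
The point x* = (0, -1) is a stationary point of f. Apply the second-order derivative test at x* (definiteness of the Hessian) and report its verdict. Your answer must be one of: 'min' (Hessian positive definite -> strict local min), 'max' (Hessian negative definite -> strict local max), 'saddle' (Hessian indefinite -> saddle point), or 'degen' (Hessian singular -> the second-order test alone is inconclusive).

Compute the Hessian H = grad^2 f:
  H = [[4, 2], [2, 1]]
Verify stationarity: grad f(x*) = H x* + g = (0, 0).
Eigenvalues of H: 0, 5.
H has a zero eigenvalue (singular; positive semidefinite but not definite), so H is neither positive definite, negative definite, nor indefinite. The second-order test alone is inconclusive -> degen.
(Indeed, f is constant along the null direction of H through x*, so x* is not a strict local extremum.)

degen


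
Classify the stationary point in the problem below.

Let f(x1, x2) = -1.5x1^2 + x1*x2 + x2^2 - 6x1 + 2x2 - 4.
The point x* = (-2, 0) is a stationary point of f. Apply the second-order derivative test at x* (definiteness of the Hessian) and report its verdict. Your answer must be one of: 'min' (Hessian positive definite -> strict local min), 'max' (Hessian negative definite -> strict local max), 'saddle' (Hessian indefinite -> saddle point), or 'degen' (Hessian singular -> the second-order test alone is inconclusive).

Compute the Hessian H = grad^2 f:
  H = [[-3, 1], [1, 2]]
Verify stationarity: grad f(x*) = H x* + g = (0, 0).
Eigenvalues of H: -3.1926, 2.1926.
Eigenvalues have mixed signs, so H is indefinite -> x* is a saddle point.

saddle


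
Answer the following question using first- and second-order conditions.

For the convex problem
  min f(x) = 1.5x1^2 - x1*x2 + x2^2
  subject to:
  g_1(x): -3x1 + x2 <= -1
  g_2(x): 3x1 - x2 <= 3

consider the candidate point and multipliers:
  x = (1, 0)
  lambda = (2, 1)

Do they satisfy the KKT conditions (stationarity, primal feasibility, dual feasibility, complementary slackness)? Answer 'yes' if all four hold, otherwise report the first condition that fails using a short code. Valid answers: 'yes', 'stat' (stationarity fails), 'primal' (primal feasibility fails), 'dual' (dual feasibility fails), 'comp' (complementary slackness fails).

Gradient of f: grad f(x) = Q x + c = (3, -1)
Constraint values g_i(x) = a_i^T x - b_i:
  g_1((1, 0)) = -2
  g_2((1, 0)) = 0
Stationarity residual: grad f(x) + sum_i lambda_i a_i = (0, 0)
  -> stationarity OK
Primal feasibility (all g_i <= 0): OK
Dual feasibility (all lambda_i >= 0): OK
Complementary slackness (lambda_i * g_i(x) = 0 for all i): FAILS

Verdict: the first failing condition is complementary_slackness -> comp.

comp


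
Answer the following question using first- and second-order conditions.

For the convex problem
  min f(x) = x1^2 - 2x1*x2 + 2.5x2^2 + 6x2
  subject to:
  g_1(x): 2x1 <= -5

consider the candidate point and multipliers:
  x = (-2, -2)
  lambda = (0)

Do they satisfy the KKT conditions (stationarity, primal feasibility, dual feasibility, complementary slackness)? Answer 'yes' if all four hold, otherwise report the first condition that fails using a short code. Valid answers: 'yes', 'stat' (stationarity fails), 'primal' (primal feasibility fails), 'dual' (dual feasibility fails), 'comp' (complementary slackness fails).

Gradient of f: grad f(x) = Q x + c = (0, 0)
Constraint values g_i(x) = a_i^T x - b_i:
  g_1((-2, -2)) = 1
Stationarity residual: grad f(x) + sum_i lambda_i a_i = (0, 0)
  -> stationarity OK
Primal feasibility (all g_i <= 0): FAILS
Dual feasibility (all lambda_i >= 0): OK
Complementary slackness (lambda_i * g_i(x) = 0 for all i): OK

Verdict: the first failing condition is primal_feasibility -> primal.

primal


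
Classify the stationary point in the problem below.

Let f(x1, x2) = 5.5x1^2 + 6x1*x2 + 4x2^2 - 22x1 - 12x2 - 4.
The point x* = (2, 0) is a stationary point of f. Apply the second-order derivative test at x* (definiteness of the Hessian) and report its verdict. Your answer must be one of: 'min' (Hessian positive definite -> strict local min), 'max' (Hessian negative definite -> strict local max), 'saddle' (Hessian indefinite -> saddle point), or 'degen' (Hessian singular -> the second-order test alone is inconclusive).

Compute the Hessian H = grad^2 f:
  H = [[11, 6], [6, 8]]
Verify stationarity: grad f(x*) = H x* + g = (0, 0).
Eigenvalues of H: 3.3153, 15.6847.
Both eigenvalues > 0, so H is positive definite -> x* is a strict local min.

min


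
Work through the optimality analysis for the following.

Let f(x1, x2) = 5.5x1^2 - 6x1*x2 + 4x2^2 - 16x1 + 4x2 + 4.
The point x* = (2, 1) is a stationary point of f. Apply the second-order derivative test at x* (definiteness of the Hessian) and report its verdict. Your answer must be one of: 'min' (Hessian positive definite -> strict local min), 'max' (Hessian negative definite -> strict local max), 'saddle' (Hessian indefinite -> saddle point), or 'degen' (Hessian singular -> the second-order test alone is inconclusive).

Compute the Hessian H = grad^2 f:
  H = [[11, -6], [-6, 8]]
Verify stationarity: grad f(x*) = H x* + g = (0, 0).
Eigenvalues of H: 3.3153, 15.6847.
Both eigenvalues > 0, so H is positive definite -> x* is a strict local min.

min


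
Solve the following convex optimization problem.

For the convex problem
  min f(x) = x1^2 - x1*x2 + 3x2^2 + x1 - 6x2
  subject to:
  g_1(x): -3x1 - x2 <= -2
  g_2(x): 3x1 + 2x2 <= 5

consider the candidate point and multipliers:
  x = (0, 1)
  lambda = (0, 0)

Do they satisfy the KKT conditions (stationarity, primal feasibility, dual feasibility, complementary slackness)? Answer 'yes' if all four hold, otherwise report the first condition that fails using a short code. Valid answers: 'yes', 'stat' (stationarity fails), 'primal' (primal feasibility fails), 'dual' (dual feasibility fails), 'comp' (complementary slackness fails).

Gradient of f: grad f(x) = Q x + c = (0, 0)
Constraint values g_i(x) = a_i^T x - b_i:
  g_1((0, 1)) = 1
  g_2((0, 1)) = -3
Stationarity residual: grad f(x) + sum_i lambda_i a_i = (0, 0)
  -> stationarity OK
Primal feasibility (all g_i <= 0): FAILS
Dual feasibility (all lambda_i >= 0): OK
Complementary slackness (lambda_i * g_i(x) = 0 for all i): OK

Verdict: the first failing condition is primal_feasibility -> primal.

primal


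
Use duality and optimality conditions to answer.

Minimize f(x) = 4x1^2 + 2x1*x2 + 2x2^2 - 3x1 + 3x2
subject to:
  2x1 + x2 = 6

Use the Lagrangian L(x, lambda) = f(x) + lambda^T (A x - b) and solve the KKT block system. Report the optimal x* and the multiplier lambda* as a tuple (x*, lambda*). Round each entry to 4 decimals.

Form the Lagrangian:
  L(x, lambda) = (1/2) x^T Q x + c^T x + lambda^T (A x - b)
Stationarity (grad_x L = 0): Q x + c + A^T lambda = 0.
Primal feasibility: A x = b.

This gives the KKT block system:
  [ Q   A^T ] [ x     ]   [-c ]
  [ A    0  ] [ lambda ] = [ b ]

Solving the linear system:
  x*      = (2.8125, 0.375)
  lambda* = (-10.125)
  f(x*)   = 26.7188

x* = (2.8125, 0.375), lambda* = (-10.125)


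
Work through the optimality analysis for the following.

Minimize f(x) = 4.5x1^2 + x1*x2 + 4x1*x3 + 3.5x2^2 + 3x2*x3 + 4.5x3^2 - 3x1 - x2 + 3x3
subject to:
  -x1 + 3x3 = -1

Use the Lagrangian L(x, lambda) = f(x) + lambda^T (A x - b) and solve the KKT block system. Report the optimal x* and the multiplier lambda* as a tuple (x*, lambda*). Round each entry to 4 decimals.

Form the Lagrangian:
  L(x, lambda) = (1/2) x^T Q x + c^T x + lambda^T (A x - b)
Stationarity (grad_x L = 0): Q x + c + A^T lambda = 0.
Primal feasibility: A x = b.

This gives the KKT block system:
  [ Q   A^T ] [ x     ]   [-c ]
  [ A    0  ] [ lambda ] = [ b ]

Solving the linear system:
  x*      = (0.311, 0.1969, -0.2297)
  lambda* = (-0.9226)
  f(x*)   = -1.3707

x* = (0.311, 0.1969, -0.2297), lambda* = (-0.9226)


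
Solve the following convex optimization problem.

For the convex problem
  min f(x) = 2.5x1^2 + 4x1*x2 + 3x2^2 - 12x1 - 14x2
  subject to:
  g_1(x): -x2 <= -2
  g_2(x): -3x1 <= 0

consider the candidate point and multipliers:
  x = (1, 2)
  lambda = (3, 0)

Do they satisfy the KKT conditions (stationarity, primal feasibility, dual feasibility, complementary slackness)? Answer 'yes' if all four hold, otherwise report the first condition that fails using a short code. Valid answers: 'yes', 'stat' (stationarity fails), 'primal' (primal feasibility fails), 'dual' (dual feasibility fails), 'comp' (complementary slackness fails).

Gradient of f: grad f(x) = Q x + c = (1, 2)
Constraint values g_i(x) = a_i^T x - b_i:
  g_1((1, 2)) = 0
  g_2((1, 2)) = -3
Stationarity residual: grad f(x) + sum_i lambda_i a_i = (1, -1)
  -> stationarity FAILS
Primal feasibility (all g_i <= 0): OK
Dual feasibility (all lambda_i >= 0): OK
Complementary slackness (lambda_i * g_i(x) = 0 for all i): OK

Verdict: the first failing condition is stationarity -> stat.

stat


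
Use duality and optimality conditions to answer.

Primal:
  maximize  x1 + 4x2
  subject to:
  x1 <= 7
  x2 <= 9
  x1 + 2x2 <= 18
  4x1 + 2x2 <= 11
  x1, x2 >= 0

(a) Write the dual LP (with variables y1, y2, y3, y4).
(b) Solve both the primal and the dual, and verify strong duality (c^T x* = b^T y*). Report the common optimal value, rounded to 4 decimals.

The standard primal-dual pair for 'max c^T x s.t. A x <= b, x >= 0' is:
  Dual:  min b^T y  s.t.  A^T y >= c,  y >= 0.

So the dual LP is:
  minimize  7y1 + 9y2 + 18y3 + 11y4
  subject to:
    y1 + y3 + 4y4 >= 1
    y2 + 2y3 + 2y4 >= 4
    y1, y2, y3, y4 >= 0

Solving the primal: x* = (0, 5.5).
  primal value c^T x* = 22.
Solving the dual: y* = (0, 0, 0, 2).
  dual value b^T y* = 22.
Strong duality: c^T x* = b^T y*. Confirmed.

22


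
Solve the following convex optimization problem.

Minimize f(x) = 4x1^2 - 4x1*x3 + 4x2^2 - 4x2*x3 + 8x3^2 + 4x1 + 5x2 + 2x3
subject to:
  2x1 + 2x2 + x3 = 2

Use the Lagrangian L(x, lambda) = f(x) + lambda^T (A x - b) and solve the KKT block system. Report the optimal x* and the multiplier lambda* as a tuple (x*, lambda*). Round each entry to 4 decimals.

Form the Lagrangian:
  L(x, lambda) = (1/2) x^T Q x + c^T x + lambda^T (A x - b)
Stationarity (grad_x L = 0): Q x + c + A^T lambda = 0.
Primal feasibility: A x = b.

This gives the KKT block system:
  [ Q   A^T ] [ x     ]   [-c ]
  [ A    0  ] [ lambda ] = [ b ]

Solving the linear system:
  x*      = (0.4881, 0.3631, 0.2976)
  lambda* = (-3.3571)
  f(x*)   = 5.5387

x* = (0.4881, 0.3631, 0.2976), lambda* = (-3.3571)


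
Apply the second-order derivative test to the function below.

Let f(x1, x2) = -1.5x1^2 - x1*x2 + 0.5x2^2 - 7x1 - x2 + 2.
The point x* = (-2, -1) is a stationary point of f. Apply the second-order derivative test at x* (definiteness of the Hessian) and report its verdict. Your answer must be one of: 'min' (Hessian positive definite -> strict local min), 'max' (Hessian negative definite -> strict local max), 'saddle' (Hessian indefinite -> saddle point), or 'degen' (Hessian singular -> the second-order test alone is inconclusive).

Compute the Hessian H = grad^2 f:
  H = [[-3, -1], [-1, 1]]
Verify stationarity: grad f(x*) = H x* + g = (0, 0).
Eigenvalues of H: -3.2361, 1.2361.
Eigenvalues have mixed signs, so H is indefinite -> x* is a saddle point.

saddle
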